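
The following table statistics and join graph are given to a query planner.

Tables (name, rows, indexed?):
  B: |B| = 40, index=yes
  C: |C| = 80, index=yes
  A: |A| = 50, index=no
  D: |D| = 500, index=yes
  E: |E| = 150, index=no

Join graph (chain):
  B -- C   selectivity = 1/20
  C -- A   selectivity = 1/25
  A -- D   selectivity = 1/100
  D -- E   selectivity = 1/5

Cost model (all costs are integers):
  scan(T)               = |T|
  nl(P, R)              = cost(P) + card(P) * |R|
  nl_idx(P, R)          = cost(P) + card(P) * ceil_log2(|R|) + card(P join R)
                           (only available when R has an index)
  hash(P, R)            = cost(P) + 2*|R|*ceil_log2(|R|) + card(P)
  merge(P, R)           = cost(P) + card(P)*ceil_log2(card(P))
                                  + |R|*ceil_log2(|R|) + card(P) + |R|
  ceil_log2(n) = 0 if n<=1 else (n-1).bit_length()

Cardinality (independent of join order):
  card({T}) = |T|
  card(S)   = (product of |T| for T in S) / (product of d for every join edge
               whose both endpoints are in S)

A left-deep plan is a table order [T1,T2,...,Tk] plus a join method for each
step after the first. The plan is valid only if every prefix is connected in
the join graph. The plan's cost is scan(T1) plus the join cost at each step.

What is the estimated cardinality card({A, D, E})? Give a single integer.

Tables in S: A(50), D(500), E(150)
Edges inside S: A-D(d=100), D-E(d=5)
numerator = 50 * 500 * 150 = 3750000
denominator = 100 * 5 = 500
card(S) = 3750000 / 500 = 7500

7500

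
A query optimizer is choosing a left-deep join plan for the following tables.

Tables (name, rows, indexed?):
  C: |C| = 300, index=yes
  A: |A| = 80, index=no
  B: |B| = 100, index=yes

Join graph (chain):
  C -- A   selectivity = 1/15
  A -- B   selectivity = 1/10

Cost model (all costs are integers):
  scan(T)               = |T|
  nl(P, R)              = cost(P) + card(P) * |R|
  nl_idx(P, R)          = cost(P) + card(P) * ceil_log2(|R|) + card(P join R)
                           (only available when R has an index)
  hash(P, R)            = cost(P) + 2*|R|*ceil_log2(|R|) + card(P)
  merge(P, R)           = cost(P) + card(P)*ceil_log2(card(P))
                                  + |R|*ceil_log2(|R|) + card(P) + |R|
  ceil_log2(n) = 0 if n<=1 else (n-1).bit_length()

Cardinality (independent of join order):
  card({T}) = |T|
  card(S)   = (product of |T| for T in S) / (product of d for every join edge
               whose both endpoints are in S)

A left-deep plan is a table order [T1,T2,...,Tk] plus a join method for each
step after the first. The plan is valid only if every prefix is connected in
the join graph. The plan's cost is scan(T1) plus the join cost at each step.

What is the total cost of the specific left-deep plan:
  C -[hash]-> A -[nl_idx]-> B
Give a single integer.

28920

step 1: scan C: cost=300, card=300
step 2: join A via hash
    card(P join A) = 300*80/(15) = 1600
    cost = 300 + 2*80*7 + 300 = 1720
step 3: join B via nl_idx
    card(P join B) = 1600*100/(10) = 16000
    cost = 1720 + 1600*7 + 16000 = 28920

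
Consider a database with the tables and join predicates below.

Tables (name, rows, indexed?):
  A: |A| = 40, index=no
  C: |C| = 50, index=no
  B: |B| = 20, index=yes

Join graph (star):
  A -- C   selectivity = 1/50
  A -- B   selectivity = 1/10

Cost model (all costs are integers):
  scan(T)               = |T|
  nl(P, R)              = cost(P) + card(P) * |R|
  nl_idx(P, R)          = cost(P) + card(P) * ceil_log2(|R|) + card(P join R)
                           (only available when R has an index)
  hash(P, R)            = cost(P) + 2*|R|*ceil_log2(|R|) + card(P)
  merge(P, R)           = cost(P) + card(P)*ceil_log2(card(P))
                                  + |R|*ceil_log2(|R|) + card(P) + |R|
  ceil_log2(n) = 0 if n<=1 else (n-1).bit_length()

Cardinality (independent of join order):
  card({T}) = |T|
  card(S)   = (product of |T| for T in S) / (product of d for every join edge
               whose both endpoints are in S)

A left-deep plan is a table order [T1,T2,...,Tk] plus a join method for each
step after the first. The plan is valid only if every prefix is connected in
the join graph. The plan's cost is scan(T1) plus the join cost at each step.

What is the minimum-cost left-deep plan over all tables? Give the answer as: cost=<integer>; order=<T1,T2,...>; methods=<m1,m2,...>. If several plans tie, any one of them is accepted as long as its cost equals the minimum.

Selinger DP (subsets sized 1..n):
  {A}: scan cost=40, card=40
  {C}: scan cost=50, card=50
  {B}: scan cost=20, card=20
  {AC}: card=40; try (A,hash)→580, (C,merge)→670, (C,hash)→680, (A,merge)→680, (C,nl)→2040, (A,nl)→2050; best=580 via (A,hash)
  {AB}: card=80; try (B,hash)→280, (B,nl_idx)→320, (A,merge)→420, (B,merge)→440, (A,hash)→520, (A,nl)→820 …(+1); best=280 via (B,hash)
  {ABC}: card=80; try (B,hash)→820, (B,nl_idx)→860, (C,hash)→960, (B,merge)→980, (C,merge)→1270, (B,nl)→1380 …(+1); best=820 via (B,hash)

cost=820; order=C,A,B; methods=hash,hash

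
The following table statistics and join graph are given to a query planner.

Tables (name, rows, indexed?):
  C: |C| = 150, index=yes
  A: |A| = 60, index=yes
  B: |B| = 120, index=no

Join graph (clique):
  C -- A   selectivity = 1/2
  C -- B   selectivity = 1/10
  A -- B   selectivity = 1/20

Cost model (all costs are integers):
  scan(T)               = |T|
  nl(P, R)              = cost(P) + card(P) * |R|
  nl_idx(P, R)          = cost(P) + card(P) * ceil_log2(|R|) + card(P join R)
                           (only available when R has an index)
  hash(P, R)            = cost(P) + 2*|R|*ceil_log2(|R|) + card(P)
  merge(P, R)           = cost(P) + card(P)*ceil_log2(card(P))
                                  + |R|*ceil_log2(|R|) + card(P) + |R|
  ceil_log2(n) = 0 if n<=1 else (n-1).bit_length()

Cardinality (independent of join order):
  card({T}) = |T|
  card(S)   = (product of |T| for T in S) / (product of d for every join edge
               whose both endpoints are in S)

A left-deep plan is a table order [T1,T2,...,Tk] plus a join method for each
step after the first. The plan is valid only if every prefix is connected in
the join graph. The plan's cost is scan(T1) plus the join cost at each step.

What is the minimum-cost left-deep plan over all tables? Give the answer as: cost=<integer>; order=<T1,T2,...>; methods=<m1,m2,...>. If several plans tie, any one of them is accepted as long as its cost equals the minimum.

cost=3720; order=B,A,C; methods=hash,hash

Selinger DP (subsets sized 1..n):
  {C}: scan cost=150, card=150
  {A}: scan cost=60, card=60
  {B}: scan cost=120, card=120
  {AC}: card=4500; try (A,hash)→1020, (C,merge)→1830, (A,merge)→1920, (C,hash)→2520, (C,nl_idx)→5040, (A,nl_idx)→5550 …(+2); best=1020 via (A,hash)
  {BC}: card=1800; try (B,hash)→1980, (C,merge)→2430, (B,merge)→2460, (C,hash)→2640, (C,nl_idx)→2880, (C,nl)→18120 …(+1); best=1980 via (B,hash)
  {AB}: card=360; try (A,hash)→960, (A,nl_idx)→1200, (B,merge)→1440, (A,merge)→1500, (B,hash)→1800, (B,nl)→7260 …(+1); best=960 via (A,hash)
  {ABC}: card=2700; try (C,hash)→3720, (A,hash)→4500, (C,merge)→5910, (C,nl_idx)→6540, (B,hash)→7200, (A,nl_idx)→15480 …(+5); best=3720 via (C,hash)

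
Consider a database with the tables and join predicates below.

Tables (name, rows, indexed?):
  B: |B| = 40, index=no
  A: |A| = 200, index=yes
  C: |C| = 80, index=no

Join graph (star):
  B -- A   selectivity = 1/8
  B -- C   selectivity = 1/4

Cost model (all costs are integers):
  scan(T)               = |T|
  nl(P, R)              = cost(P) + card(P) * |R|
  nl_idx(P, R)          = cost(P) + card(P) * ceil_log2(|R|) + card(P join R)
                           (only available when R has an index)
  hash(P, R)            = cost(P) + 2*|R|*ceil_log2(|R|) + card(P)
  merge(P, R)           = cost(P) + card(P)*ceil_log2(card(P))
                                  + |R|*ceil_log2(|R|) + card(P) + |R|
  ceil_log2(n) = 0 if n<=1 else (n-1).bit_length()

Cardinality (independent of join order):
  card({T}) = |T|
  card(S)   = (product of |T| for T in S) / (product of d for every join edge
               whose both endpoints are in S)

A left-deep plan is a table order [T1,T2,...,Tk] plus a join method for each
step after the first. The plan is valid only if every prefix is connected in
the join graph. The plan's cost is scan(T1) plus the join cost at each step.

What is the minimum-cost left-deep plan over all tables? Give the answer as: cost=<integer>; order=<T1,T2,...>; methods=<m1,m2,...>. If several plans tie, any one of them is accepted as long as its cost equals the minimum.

cost=3000; order=A,B,C; methods=hash,hash

Selinger DP (subsets sized 1..n):
  {B}: scan cost=40, card=40
  {A}: scan cost=200, card=200
  {C}: scan cost=80, card=80
  {AB}: card=1000; try (B,hash)→880, (A,nl_idx)→1360, (A,merge)→2120, (B,merge)→2280, (A,hash)→3280, (A,nl)→8040 …(+1); best=880 via (B,hash)
  {BC}: card=800; try (B,hash)→640, (C,merge)→960, (B,merge)→1000, (C,hash)→1200, (C,nl)→3240, (B,nl)→3280; best=640 via (B,hash)
  {ABC}: card=20000; try (C,hash)→3000, (A,hash)→4640, (A,merge)→11240, (C,merge)→12520, (A,nl_idx)→27040, (C,nl)→80880 …(+1); best=3000 via (C,hash)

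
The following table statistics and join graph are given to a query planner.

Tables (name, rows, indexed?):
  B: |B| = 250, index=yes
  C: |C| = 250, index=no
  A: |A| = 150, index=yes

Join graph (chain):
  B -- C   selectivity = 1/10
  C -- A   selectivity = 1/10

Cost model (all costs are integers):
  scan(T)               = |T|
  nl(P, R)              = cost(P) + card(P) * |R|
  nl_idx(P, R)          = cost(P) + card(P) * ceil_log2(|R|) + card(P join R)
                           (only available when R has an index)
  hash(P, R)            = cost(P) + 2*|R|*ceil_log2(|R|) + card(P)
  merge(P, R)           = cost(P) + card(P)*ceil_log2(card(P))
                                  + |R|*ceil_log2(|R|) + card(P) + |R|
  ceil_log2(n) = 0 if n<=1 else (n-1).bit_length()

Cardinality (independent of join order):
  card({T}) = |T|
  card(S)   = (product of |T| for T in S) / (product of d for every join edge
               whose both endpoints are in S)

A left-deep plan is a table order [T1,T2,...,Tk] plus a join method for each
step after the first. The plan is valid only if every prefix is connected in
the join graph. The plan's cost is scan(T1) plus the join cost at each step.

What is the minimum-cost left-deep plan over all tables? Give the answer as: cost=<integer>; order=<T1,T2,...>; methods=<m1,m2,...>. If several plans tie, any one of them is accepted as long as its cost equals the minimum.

Selinger DP (subsets sized 1..n):
  {B}: scan cost=250, card=250
  {C}: scan cost=250, card=250
  {A}: scan cost=150, card=150
  {BC}: card=6250; try (C,hash)→4500, (B,hash)→4500, (C,merge)→4750, (B,merge)→4750, (B,nl_idx)→8500, (C,nl)→62750 …(+1); best=4500 via (C,hash)
  {AC}: card=3750; try (A,hash)→2900, (C,merge)→3750, (A,merge)→3850, (C,hash)→4300, (A,nl_idx)→6000, (C,nl)→37650 …(+1); best=2900 via (A,hash)
  {ABC}: card=93750; try (B,hash)→10650, (A,hash)→13150, (B,merge)→53900, (A,merge)→93350, (B,nl_idx)→126650, (A,nl_idx)→148250 …(+2); best=10650 via (B,hash)

cost=10650; order=C,A,B; methods=hash,hash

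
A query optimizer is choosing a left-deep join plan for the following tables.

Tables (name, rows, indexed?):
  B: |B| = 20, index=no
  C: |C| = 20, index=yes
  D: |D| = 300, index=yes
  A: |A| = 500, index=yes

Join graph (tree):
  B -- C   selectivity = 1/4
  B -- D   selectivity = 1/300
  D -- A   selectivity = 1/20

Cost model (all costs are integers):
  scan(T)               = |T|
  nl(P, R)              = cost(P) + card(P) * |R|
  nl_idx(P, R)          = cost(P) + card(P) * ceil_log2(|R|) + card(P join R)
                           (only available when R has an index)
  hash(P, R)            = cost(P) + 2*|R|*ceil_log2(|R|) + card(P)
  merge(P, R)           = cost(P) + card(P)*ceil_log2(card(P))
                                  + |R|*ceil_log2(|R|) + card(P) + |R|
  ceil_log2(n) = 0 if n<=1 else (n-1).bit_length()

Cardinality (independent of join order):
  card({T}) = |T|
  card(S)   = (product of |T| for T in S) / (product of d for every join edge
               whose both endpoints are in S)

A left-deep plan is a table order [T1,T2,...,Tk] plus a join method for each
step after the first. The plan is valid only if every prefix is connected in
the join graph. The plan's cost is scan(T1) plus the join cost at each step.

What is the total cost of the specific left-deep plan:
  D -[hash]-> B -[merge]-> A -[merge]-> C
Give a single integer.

11040

step 1: scan D: cost=300, card=300
step 2: join B via hash
    card(P join B) = 300*20/(300) = 20
    cost = 300 + 2*20*5 + 300 = 800
step 3: join A via merge
    card(P join A) = 20*500/(20) = 500
    cost = 800 + 20*5 + 500*9 + 20 + 500 = 5920
step 4: join C via merge
    card(P join C) = 500*20/(4) = 2500
    cost = 5920 + 500*9 + 20*5 + 500 + 20 = 11040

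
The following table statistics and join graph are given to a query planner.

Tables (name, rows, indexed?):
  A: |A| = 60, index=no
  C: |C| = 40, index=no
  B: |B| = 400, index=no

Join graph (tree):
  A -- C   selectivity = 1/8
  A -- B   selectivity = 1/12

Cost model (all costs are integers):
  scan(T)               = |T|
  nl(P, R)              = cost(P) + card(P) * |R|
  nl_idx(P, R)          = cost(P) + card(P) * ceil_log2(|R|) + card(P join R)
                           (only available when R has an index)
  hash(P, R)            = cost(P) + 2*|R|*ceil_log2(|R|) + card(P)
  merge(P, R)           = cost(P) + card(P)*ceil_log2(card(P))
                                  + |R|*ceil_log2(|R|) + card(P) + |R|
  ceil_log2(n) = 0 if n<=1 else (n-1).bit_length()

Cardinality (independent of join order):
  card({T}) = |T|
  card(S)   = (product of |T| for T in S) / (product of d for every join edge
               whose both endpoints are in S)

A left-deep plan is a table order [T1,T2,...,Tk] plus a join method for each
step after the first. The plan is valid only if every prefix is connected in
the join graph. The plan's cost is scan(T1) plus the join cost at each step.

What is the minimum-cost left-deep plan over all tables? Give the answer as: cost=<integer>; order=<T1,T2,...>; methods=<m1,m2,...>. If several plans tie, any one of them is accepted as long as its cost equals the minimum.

Selinger DP (subsets sized 1..n):
  {A}: scan cost=60, card=60
  {C}: scan cost=40, card=40
  {B}: scan cost=400, card=400
  {AC}: card=300; try (C,hash)→600, (A,merge)→740, (C,merge)→760, (A,hash)→800, (A,nl)→2440, (C,nl)→2460; best=600 via (C,hash)
  {AB}: card=2000; try (A,hash)→1520, (B,merge)→4480, (A,merge)→4820, (B,hash)→7320, (B,nl)→24060, (A,nl)→24400; best=1520 via (A,hash)
  {ABC}: card=10000; try (C,hash)→4000, (B,merge)→7600, (B,hash)→8100, (C,merge)→25800, (C,nl)→81520, (B,nl)→120600; best=4000 via (C,hash)

cost=4000; order=B,A,C; methods=hash,hash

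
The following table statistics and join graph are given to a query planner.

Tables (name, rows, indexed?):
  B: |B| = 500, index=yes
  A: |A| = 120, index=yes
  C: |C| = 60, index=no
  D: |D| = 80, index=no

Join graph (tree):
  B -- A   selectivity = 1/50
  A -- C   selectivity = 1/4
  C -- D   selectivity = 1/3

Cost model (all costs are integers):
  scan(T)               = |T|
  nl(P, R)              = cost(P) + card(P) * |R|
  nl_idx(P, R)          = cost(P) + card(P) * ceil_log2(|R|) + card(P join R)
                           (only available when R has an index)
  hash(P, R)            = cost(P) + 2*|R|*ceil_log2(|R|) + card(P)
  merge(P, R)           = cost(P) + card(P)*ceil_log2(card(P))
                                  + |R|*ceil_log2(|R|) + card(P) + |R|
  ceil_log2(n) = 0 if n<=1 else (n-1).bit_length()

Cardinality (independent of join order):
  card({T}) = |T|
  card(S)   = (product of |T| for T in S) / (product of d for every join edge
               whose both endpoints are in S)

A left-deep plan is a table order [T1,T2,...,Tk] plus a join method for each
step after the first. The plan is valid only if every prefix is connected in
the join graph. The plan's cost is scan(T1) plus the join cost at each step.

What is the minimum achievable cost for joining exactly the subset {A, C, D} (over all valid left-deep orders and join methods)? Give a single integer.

3880

Selinger DP over subsets of {A,C,D}:
  {A}: scan cost=120, card=120
  {C}: scan cost=60, card=60
  {D}: scan cost=80, card=80
  {AC}: card=1800; try (C,hash)→960, (A,merge)→1440, (C,merge)→1500, (A,hash)→1800, (A,nl_idx)→2280, (A,nl)→7260 …(+1); best=960 via (C,hash)
  {CD}: card=1600; try (C,hash)→880, (D,merge)→1120, (C,merge)→1140, (D,hash)→1240, (D,nl)→4860, (C,nl)→4880; best=880 via (C,hash)
  {ACD}: card=48000; try (D,hash)→3880, (A,hash)→4160, (A,merge)→21040, (D,merge)→23200, (A,nl_idx)→60080, (D,nl)→144960 …(+1); best=3880 via (D,hash)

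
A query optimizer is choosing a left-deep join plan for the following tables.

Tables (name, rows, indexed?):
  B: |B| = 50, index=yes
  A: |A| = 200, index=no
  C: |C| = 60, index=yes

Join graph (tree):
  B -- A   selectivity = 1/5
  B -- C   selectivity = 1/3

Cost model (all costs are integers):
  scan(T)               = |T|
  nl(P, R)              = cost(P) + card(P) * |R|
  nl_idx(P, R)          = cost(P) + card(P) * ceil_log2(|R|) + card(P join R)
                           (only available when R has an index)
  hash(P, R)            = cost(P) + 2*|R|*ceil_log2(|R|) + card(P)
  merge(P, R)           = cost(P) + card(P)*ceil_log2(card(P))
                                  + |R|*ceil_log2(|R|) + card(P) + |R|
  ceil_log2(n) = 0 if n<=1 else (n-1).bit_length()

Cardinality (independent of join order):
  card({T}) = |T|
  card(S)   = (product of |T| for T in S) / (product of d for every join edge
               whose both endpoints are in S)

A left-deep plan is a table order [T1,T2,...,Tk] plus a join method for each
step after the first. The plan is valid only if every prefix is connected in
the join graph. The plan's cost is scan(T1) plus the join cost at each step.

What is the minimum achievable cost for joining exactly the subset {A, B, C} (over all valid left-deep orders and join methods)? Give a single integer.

3720

Selinger DP over subsets of {A,B,C}:
  {B}: scan cost=50, card=50
  {A}: scan cost=200, card=200
  {C}: scan cost=60, card=60
  {AB}: card=2000; try (B,hash)→1000, (A,merge)→2200, (B,merge)→2350, (A,hash)→3300, (B,nl_idx)→3400, (A,nl)→10050 …(+1); best=1000 via (B,hash)
  {BC}: card=1000; try (B,hash)→720, (C,hash)→820, (C,merge)→820, (B,merge)→830, (C,nl_idx)→1350, (B,nl_idx)→1420 …(+2); best=720 via (B,hash)
  {ABC}: card=40000; try (C,hash)→3720, (A,hash)→4920, (A,merge)→13520, (C,merge)→25420, (C,nl_idx)→53000, (C,nl)→121000 …(+1); best=3720 via (C,hash)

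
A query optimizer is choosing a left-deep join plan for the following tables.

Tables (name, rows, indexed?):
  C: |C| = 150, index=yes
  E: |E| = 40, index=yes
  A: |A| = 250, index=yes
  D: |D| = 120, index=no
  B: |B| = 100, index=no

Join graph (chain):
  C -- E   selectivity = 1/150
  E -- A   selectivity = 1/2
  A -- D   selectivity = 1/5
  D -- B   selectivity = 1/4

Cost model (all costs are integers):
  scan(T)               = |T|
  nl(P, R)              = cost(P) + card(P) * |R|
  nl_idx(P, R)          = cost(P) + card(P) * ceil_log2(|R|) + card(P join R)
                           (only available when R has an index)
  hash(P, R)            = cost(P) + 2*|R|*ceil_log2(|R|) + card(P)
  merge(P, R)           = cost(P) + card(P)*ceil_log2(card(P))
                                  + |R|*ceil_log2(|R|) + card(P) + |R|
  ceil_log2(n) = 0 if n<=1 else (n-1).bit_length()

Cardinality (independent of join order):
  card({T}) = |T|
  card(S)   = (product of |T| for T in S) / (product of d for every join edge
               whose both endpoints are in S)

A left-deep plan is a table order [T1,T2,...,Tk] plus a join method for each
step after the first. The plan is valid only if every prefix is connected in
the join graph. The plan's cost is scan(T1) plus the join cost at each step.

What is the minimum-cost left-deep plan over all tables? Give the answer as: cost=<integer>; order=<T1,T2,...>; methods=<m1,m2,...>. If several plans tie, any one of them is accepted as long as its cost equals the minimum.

cost=131010; order=E,C,A,D,B; methods=nl_idx,merge,hash,hash

Selinger DP (subsets sized 1..n):
  {C}: scan cost=150, card=150
  {E}: scan cost=40, card=40
  {A}: scan cost=250, card=250
  {D}: scan cost=120, card=120
  {B}: scan cost=100, card=100
  {CE}: card=40; try (C,nl_idx)→400, (E,hash)→780, (E,nl_idx)→1090, (C,merge)→1670, (E,merge)→1780, (C,hash)→2480 …(+2); best=400 via (C,nl_idx)
  {AE}: card=5000; try (E,hash)→980, (A,merge)→2570, (E,merge)→2780, (A,hash)→4080, (A,nl_idx)→5360, (E,nl_idx)→6750 …(+2); best=980 via (E,hash)
  {AD}: card=6000; try (D,hash)→2180, (A,merge)→3330, (D,merge)→3460, (A,hash)→4240, (A,nl_idx)→7080, (A,nl)→30120 …(+1); best=2180 via (D,hash)
  {BD}: card=3000; try (B,hash)→1640, (D,merge)→1860, (D,hash)→1880, (B,merge)→1880, (D,nl)→12100, (B,nl)→12120; best=1640 via (B,hash)
  {ACE}: card=5000; try (A,merge)→2930, (A,hash)→4440, (A,nl_idx)→5720, (C,hash)→8380, (A,nl)→10400, (C,nl_idx)→45980 …(+2); best=2930 via (A,merge)
  {ADE}: card=120000; try (D,hash)→7660, (E,hash)→8660, (D,merge)→71940, (E,merge)→86460, (E,nl_idx)→158180, (E,nl)→242180 …(+1); best=7660 via (D,hash)
  {ABD}: card=150000; try (A,hash)→8640, (B,hash)→9580, (A,merge)→42890, (B,merge)→86980, (A,nl_idx)→175640, (B,nl)→602180 …(+1); best=8640 via (A,hash)
  {ACDE}: card=120000; try (D,hash)→9610, (D,merge)→73890, (C,hash)→130060, (D,nl)→602930, (C,nl_idx)→1087660, (C,merge)→2169010 …(+1); best=9610 via (D,hash)
  {ABDE}: card=3000000; try (B,hash)→129060, (E,hash)→159120, (B,merge)→2168460, (E,merge)→2858920, (E,nl_idx)→3908640, (E,nl)→6008640 …(+1); best=129060 via (B,hash)
  {ABCDE}: card=3000000; try (B,hash)→131010, (B,merge)→2170410, (C,hash)→3131460, (B,nl)→12009610, (C,nl_idx)→27129060, (C,merge)→69130410 …(+1); best=131010 via (B,hash)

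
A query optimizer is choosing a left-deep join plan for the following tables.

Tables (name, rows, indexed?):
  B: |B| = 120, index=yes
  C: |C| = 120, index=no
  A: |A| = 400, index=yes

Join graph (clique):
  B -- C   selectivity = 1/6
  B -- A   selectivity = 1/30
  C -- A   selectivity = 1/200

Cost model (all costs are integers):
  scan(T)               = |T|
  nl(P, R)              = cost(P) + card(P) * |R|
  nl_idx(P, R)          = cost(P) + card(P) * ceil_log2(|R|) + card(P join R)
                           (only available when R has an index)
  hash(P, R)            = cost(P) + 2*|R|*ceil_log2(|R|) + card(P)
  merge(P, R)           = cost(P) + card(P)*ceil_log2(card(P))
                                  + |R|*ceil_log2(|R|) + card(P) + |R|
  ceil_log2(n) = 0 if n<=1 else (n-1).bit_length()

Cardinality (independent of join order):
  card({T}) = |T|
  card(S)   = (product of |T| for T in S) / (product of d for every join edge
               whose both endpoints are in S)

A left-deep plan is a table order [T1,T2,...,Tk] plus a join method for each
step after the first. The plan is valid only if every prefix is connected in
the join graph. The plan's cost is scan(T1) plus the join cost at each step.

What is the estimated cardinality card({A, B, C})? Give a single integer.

Tables in S: A(400), B(120), C(120)
Edges inside S: B-C(d=6), B-A(d=30), C-A(d=200)
numerator = 400 * 120 * 120 = 5760000
denominator = 6 * 30 * 200 = 36000
card(S) = 5760000 / 36000 = 160

160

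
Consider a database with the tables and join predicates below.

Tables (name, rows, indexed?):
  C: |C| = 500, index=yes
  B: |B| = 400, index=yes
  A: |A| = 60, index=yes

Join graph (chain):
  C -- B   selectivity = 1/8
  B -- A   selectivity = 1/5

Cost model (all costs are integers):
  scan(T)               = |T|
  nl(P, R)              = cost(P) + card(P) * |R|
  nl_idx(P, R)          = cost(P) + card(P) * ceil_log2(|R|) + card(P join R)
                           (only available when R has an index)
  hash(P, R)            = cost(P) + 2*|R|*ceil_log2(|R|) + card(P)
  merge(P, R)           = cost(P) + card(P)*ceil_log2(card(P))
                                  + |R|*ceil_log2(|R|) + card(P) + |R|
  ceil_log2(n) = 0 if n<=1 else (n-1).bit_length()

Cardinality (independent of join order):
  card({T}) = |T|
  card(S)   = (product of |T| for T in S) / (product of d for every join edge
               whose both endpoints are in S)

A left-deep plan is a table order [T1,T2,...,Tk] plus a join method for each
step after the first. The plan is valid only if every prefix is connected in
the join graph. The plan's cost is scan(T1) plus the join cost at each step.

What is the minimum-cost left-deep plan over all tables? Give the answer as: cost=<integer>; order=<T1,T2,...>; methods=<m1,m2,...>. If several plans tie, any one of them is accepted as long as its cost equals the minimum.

Selinger DP (subsets sized 1..n):
  {C}: scan cost=500, card=500
  {B}: scan cost=400, card=400
  {A}: scan cost=60, card=60
  {BC}: card=25000; try (B,hash)→8200, (C,merge)→9400, (B,merge)→9500, (C,hash)→9800, (C,nl_idx)→29000, (B,nl_idx)→30000 …(+2); best=8200 via (B,hash)
  {AB}: card=4800; try (A,hash)→1520, (B,merge)→4480, (A,merge)→4820, (B,nl_idx)→5400, (B,hash)→7320, (A,nl_idx)→7600 …(+2); best=1520 via (A,hash)
  {ABC}: card=300000; try (C,hash)→15320, (A,hash)→33920, (C,merge)→73720, (C,nl_idx)→344720, (A,merge)→408620, (A,nl_idx)→458200 …(+2); best=15320 via (C,hash)

cost=15320; order=B,A,C; methods=hash,hash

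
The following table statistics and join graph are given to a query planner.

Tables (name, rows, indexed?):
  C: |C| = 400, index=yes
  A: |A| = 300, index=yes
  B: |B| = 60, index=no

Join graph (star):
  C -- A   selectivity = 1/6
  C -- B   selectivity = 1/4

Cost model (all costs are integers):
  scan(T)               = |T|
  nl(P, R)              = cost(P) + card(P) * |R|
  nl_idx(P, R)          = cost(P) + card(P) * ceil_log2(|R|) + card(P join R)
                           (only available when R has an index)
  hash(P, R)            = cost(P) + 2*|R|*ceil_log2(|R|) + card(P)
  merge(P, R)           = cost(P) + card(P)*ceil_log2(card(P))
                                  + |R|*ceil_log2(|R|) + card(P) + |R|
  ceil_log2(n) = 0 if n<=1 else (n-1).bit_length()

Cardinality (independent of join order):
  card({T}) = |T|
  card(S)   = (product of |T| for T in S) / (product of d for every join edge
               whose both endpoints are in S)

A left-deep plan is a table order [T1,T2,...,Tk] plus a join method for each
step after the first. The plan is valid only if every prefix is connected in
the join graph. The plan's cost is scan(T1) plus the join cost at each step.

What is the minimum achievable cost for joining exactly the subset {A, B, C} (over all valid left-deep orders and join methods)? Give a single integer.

12920

Selinger DP over subsets of {A,B,C}:
  {C}: scan cost=400, card=400
  {A}: scan cost=300, card=300
  {B}: scan cost=60, card=60
  {AC}: card=20000; try (A,hash)→6200, (C,merge)→7300, (A,merge)→7400, (C,hash)→7800, (C,nl_idx)→23000, (A,nl_idx)→24000 …(+2); best=6200 via (A,hash)
  {BC}: card=6000; try (B,hash)→1520, (C,merge)→4480, (B,merge)→4820, (C,nl_idx)→6600, (C,hash)→7320, (C,nl)→24060 …(+1); best=1520 via (B,hash)
  {ABC}: card=300000; try (A,hash)→12920, (B,hash)→26920, (A,merge)→88520, (B,merge)→326620, (A,nl_idx)→355520, (B,nl)→1206200 …(+1); best=12920 via (A,hash)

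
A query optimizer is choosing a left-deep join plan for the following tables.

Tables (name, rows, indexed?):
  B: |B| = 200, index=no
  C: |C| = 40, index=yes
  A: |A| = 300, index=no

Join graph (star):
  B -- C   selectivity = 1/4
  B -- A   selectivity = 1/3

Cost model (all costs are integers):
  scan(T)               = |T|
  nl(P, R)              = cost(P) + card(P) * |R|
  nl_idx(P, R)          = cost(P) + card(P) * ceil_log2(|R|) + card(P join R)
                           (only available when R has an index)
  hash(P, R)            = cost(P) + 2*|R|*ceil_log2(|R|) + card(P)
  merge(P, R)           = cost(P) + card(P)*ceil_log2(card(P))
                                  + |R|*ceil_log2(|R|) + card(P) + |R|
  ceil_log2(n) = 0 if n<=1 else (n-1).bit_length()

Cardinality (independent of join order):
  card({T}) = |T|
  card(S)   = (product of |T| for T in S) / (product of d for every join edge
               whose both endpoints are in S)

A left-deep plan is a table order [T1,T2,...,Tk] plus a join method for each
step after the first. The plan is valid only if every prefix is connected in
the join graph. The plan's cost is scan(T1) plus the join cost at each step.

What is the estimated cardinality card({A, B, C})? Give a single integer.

200000

Tables in S: A(300), B(200), C(40)
Edges inside S: B-C(d=4), B-A(d=3)
numerator = 300 * 200 * 40 = 2400000
denominator = 4 * 3 = 12
card(S) = 2400000 / 12 = 200000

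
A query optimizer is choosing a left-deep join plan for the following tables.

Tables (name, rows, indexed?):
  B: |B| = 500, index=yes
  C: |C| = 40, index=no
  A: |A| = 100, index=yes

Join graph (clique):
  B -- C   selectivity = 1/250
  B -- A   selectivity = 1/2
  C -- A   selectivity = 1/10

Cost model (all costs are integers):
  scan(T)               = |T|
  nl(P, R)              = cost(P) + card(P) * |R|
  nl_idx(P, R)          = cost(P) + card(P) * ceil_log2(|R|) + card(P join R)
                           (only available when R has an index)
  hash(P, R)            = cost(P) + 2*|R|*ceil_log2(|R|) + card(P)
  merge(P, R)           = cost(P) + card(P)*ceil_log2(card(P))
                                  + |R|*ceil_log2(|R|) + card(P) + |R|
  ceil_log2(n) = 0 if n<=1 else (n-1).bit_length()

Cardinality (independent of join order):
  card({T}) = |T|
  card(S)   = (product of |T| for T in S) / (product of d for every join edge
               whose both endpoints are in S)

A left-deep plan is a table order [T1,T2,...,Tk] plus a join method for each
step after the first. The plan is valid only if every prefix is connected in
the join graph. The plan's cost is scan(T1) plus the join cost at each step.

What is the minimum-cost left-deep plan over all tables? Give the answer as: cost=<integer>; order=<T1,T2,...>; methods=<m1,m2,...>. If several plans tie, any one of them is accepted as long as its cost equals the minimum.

Selinger DP (subsets sized 1..n):
  {B}: scan cost=500, card=500
  {C}: scan cost=40, card=40
  {A}: scan cost=100, card=100
  {BC}: card=80; try (B,nl_idx)→480, (C,hash)→1480, (B,merge)→5320, (C,merge)→5780, (B,hash)→9080, (B,nl)→20040 …(+1); best=480 via (B,nl_idx)
  {AB}: card=25000; try (A,hash)→2400, (B,merge)→5900, (A,merge)→6300, (B,hash)→9200, (B,nl_idx)→26000, (A,nl_idx)→29000 …(+2); best=2400 via (A,hash)
  {AC}: card=400; try (C,hash)→680, (A,nl_idx)→720, (A,merge)→1120, (C,merge)→1180, (A,hash)→1480, (A,nl)→4040 …(+1); best=680 via (C,hash)
  {ABC}: card=400; try (A,nl_idx)→1440, (A,merge)→1920, (A,hash)→1960, (B,nl_idx)→4680, (A,nl)→8480, (B,merge)→9680 …(+5); best=1440 via (A,nl_idx)

cost=1440; order=C,B,A; methods=nl_idx,nl_idx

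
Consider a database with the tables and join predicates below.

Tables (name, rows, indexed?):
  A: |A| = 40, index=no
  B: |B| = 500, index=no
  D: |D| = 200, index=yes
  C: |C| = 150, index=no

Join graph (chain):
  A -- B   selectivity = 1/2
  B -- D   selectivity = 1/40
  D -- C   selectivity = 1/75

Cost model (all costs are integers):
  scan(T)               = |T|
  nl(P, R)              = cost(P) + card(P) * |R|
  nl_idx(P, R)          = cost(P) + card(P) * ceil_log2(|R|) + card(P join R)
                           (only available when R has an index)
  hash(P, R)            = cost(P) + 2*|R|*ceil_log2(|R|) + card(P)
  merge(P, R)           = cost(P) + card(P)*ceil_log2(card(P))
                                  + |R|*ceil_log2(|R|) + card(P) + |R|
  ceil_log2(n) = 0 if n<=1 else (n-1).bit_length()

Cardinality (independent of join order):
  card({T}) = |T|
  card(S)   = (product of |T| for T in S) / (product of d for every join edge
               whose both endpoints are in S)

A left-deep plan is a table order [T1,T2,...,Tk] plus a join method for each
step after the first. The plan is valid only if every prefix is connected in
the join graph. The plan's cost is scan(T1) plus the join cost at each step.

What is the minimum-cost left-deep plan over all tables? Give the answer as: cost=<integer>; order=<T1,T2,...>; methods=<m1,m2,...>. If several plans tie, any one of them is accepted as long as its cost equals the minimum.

cost=14580; order=B,D,C,A; methods=hash,hash,hash

Selinger DP (subsets sized 1..n):
  {A}: scan cost=40, card=40
  {B}: scan cost=500, card=500
  {D}: scan cost=200, card=200
  {C}: scan cost=150, card=150
  {AB}: card=10000; try (A,hash)→1480, (B,merge)→5320, (A,merge)→5780, (B,hash)→9080, (B,nl)→20040, (A,nl)→20500; best=1480 via (A,hash)
  {BD}: card=2500; try (D,hash)→4200, (D,nl_idx)→7000, (B,merge)→7000, (D,merge)→7300, (B,hash)→9400, (B,nl)→100200 …(+1); best=4200 via (D,hash)
  {CD}: card=400; try (D,nl_idx)→1750, (C,hash)→2800, (D,merge)→3300, (C,merge)→3350, (D,hash)→3500, (D,nl)→30150 …(+1); best=1750 via (D,nl_idx)
  {ABD}: card=50000; try (A,hash)→7180, (D,hash)→14680, (A,merge)→36980, (A,nl)→104200, (D,nl_idx)→131480, (D,merge)→153280 …(+1); best=7180 via (A,hash)
  {BCD}: card=5000; try (C,hash)→9100, (B,merge)→10750, (B,hash)→11150, (C,merge)→38050, (B,nl)→201750, (C,nl)→379200; best=9100 via (C,hash)
  {ABCD}: card=100000; try (A,hash)→14580, (C,hash)→59580, (A,merge)→79380, (A,nl)→209100, (C,merge)→858530, (C,nl)→7507180; best=14580 via (A,hash)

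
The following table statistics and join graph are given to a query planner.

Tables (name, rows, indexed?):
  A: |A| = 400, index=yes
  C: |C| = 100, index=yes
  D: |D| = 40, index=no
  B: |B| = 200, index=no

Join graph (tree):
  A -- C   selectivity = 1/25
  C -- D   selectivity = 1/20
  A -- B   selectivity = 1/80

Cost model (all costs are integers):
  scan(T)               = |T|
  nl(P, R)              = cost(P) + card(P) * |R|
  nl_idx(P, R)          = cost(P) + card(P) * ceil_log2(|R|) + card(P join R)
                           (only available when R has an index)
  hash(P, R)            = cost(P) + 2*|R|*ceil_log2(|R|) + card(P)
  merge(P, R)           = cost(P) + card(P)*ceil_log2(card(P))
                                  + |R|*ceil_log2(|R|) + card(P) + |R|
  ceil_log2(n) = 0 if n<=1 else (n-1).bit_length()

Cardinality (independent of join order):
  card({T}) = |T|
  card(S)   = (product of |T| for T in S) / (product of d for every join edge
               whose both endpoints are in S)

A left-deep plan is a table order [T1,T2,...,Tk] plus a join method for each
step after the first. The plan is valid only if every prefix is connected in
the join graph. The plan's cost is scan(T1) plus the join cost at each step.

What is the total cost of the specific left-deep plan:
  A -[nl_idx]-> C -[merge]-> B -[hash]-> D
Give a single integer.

step 1: scan A: cost=400, card=400
step 2: join C via nl_idx
    card(P join C) = 400*100/(25) = 1600
    cost = 400 + 400*7 + 1600 = 4800
step 3: join B via merge
    card(P join B) = 1600*200/(80) = 4000
    cost = 4800 + 1600*11 + 200*8 + 1600 + 200 = 25800
step 4: join D via hash
    card(P join D) = 4000*40/(20) = 8000
    cost = 25800 + 2*40*6 + 4000 = 30280

30280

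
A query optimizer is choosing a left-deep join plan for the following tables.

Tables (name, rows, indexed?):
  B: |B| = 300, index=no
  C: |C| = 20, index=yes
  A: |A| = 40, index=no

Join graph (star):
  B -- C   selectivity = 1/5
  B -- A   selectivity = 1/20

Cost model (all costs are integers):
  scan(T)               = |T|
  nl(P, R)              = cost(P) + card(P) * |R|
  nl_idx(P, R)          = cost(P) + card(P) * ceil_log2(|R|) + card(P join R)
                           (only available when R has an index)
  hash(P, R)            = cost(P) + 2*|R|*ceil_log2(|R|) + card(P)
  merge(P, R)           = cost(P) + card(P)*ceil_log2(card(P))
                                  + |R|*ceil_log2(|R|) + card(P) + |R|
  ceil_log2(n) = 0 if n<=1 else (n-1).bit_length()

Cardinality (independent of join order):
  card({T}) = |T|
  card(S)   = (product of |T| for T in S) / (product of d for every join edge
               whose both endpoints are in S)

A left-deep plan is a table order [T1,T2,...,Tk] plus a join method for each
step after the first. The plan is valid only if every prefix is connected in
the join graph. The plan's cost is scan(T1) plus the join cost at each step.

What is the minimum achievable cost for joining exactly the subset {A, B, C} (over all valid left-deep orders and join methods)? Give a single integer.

Selinger DP over subsets of {A,B,C}:
  {B}: scan cost=300, card=300
  {C}: scan cost=20, card=20
  {A}: scan cost=40, card=40
  {BC}: card=1200; try (C,hash)→800, (C,nl_idx)→3000, (B,merge)→3140, (C,merge)→3420, (B,hash)→5440, (B,nl)→6020 …(+1); best=800 via (C,hash)
  {AB}: card=600; try (A,hash)→1080, (B,merge)→3320, (A,merge)→3580, (B,hash)→5480, (B,nl)→12040, (A,nl)→12300; best=1080 via (A,hash)
  {ABC}: card=2400; try (C,hash)→1880, (A,hash)→2480, (C,nl_idx)→6480, (C,merge)→7800, (C,nl)→13080, (A,merge)→15480 …(+1); best=1880 via (C,hash)

1880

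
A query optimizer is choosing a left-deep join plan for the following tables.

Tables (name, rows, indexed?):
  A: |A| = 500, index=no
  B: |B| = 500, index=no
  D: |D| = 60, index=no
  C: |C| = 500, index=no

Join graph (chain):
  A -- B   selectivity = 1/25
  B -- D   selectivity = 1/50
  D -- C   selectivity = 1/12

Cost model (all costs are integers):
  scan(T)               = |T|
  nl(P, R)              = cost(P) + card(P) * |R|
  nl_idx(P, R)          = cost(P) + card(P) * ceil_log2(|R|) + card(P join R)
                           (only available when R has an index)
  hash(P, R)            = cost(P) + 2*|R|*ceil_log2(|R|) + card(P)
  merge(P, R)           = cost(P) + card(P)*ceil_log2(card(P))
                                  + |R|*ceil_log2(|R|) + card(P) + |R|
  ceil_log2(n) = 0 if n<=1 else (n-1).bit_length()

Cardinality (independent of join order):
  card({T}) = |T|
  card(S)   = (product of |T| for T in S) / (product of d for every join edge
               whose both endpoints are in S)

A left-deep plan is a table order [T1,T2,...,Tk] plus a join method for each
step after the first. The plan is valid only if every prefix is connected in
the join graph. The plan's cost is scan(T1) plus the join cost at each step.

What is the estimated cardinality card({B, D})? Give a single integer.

600

Tables in S: B(500), D(60)
Edges inside S: B-D(d=50)
numerator = 500 * 60 = 30000
denominator = 50 = 50
card(S) = 30000 / 50 = 600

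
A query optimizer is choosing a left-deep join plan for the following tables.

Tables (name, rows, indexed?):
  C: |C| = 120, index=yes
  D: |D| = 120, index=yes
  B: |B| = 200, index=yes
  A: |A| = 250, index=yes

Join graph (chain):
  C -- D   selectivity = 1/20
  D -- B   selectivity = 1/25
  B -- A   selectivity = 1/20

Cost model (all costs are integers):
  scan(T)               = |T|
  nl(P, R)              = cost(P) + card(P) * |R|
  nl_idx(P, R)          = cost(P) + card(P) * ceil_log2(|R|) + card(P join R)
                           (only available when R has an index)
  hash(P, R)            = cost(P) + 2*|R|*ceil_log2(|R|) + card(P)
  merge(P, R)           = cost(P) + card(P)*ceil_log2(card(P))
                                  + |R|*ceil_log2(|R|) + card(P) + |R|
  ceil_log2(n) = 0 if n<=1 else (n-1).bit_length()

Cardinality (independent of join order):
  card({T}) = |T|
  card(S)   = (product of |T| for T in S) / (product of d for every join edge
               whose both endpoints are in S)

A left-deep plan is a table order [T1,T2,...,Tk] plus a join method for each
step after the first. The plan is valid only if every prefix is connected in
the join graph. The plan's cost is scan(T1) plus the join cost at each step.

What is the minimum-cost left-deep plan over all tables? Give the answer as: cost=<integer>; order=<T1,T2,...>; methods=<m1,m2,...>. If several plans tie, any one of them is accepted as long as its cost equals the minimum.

Selinger DP (subsets sized 1..n):
  {C}: scan cost=120, card=120
  {D}: scan cost=120, card=120
  {B}: scan cost=200, card=200
  {A}: scan cost=250, card=250
  {CD}: card=720; try (D,nl_idx)→1680, (C,nl_idx)→1680, (D,hash)→1920, (C,hash)→1920, (D,merge)→2040, (C,merge)→2040 …(+2); best=1680 via (D,nl_idx)
  {BD}: card=960; try (B,nl_idx)→2040, (D,hash)→2080, (D,nl_idx)→2560, (B,merge)→2880, (D,merge)→2960, (B,hash)→3440 …(+2); best=2040 via (B,nl_idx)
  {AB}: card=2500; try (B,hash)→3700, (A,merge)→4250, (B,merge)→4300, (A,nl_idx)→4300, (A,hash)→4400, (B,nl_idx)→4750 …(+2); best=3700 via (B,hash)
  {BCD}: card=5760; try (C,hash)→4680, (B,hash)→5600, (B,merge)→11400, (B,nl_idx)→13200, (C,merge)→13560, (C,nl_idx)→14520 …(+2); best=4680 via (C,hash)
  {ABD}: card=12000; try (A,hash)→7000, (D,hash)→7880, (A,merge)→14850, (A,nl_idx)→21720, (D,nl_idx)→33200, (D,merge)→37160 …(+2); best=7000 via (A,hash)
  {ABCD}: card=72000; try (A,hash)→14440, (C,hash)→20680, (A,merge)→87570, (A,nl_idx)→122760, (C,nl_idx)→163000, (C,merge)→187960 …(+2); best=14440 via (A,hash)

cost=14440; order=D,B,C,A; methods=nl_idx,hash,hash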